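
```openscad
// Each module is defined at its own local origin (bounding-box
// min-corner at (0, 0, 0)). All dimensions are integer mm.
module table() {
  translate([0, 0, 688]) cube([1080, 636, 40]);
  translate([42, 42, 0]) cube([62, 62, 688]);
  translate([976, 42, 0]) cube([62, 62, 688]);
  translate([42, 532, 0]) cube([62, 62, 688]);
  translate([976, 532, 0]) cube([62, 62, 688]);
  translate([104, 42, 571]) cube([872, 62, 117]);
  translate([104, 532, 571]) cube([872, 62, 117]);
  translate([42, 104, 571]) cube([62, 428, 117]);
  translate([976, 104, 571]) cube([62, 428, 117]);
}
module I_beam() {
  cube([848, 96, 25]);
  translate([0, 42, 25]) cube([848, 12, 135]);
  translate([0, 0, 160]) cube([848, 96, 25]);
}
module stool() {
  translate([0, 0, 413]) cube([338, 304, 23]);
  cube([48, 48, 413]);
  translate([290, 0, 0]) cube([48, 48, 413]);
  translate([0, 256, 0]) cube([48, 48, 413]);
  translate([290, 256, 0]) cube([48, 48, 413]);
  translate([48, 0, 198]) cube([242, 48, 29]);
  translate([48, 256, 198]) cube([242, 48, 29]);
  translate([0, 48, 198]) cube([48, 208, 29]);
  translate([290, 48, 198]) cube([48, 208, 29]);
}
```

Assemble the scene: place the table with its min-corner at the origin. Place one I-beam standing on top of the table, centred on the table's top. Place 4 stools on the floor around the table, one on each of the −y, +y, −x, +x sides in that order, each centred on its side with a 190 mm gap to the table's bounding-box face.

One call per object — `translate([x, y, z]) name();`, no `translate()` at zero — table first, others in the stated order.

table();
translate([116, 270, 728]) I_beam();
translate([371, -494, 0]) stool();
translate([371, 826, 0]) stool();
translate([-528, 166, 0]) stool();
translate([1270, 166, 0]) stool();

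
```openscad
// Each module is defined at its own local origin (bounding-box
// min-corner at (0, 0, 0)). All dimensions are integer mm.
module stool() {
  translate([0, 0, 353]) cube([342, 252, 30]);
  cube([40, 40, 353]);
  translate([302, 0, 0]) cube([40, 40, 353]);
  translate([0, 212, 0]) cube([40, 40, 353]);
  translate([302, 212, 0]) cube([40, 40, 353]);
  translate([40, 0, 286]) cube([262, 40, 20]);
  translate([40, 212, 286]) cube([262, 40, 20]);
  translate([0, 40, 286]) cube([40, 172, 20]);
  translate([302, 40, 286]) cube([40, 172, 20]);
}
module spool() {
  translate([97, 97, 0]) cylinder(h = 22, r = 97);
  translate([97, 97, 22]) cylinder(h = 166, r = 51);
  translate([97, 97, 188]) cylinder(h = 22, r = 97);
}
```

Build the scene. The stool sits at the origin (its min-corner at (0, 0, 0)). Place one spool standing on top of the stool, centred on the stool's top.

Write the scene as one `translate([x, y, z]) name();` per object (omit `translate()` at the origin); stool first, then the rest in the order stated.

stool();
translate([74, 29, 383]) spool();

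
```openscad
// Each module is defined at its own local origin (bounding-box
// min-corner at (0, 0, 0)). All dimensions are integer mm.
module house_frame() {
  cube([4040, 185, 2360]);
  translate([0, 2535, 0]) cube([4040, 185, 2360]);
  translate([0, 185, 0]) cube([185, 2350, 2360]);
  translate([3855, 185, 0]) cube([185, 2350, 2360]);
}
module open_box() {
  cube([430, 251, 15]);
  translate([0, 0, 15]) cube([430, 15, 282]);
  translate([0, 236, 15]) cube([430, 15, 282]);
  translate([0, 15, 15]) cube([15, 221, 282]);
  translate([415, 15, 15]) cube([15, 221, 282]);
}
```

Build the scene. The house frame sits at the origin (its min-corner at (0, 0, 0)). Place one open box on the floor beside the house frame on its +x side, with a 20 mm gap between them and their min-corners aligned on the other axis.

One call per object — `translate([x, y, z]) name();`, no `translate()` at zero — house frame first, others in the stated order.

house_frame();
translate([4060, 0, 0]) open_box();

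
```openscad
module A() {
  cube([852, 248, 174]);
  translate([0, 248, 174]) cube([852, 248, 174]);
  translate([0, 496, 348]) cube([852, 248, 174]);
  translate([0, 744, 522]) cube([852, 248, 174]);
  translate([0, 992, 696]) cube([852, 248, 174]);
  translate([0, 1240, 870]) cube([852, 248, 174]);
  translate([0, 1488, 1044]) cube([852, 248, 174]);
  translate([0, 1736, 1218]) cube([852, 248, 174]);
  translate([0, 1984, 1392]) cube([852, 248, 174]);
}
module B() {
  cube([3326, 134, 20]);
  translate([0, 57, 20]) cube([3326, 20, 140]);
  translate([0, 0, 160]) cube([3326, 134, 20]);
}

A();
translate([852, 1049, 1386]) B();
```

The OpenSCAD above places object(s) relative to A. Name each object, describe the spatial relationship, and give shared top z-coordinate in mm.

A is a staircase. B is an I-beam. The I-beam is beside the staircase with their tops flush at z = 1566. The shared top z-coordinate is 1566 mm.

Both tops at z = 1566 mm.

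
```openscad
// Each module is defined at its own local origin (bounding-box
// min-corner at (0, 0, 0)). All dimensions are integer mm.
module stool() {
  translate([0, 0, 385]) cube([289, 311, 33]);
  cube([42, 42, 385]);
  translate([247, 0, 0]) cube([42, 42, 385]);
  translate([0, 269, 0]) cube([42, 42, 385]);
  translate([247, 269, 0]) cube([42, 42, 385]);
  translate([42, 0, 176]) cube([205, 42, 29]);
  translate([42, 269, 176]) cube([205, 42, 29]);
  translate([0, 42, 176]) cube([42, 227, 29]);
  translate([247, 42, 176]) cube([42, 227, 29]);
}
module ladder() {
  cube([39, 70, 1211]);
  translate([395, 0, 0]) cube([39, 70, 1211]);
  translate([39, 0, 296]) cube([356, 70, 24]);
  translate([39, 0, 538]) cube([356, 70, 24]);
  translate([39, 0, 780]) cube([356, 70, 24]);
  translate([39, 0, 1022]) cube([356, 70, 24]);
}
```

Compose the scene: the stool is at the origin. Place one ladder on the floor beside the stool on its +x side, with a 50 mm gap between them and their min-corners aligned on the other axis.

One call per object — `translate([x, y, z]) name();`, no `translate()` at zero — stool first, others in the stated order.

stool();
translate([339, 0, 0]) ladder();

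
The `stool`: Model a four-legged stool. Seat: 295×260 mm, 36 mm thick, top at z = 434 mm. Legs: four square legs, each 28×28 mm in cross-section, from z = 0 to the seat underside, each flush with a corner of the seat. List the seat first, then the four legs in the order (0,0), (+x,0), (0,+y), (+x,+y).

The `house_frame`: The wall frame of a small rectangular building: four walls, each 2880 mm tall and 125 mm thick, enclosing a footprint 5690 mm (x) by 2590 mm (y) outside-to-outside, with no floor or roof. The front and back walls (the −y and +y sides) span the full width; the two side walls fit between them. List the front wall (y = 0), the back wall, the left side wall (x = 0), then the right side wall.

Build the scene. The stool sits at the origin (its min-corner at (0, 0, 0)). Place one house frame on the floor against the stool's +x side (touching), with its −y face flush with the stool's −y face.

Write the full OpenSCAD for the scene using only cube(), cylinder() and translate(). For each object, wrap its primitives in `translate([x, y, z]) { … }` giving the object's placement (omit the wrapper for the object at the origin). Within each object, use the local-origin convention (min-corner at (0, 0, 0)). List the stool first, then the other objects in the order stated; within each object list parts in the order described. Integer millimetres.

translate([0, 0, 398]) cube([295, 260, 36]);
cube([28, 28, 398]);
translate([267, 0, 0]) cube([28, 28, 398]);
translate([0, 232, 0]) cube([28, 28, 398]);
translate([267, 232, 0]) cube([28, 28, 398]);
translate([295, 0, 0]) {
  cube([5690, 125, 2880]);
  translate([0, 2465, 0]) cube([5690, 125, 2880]);
  translate([0, 125, 0]) cube([125, 2340, 2880]);
  translate([5565, 125, 0]) cube([125, 2340, 2880]);
}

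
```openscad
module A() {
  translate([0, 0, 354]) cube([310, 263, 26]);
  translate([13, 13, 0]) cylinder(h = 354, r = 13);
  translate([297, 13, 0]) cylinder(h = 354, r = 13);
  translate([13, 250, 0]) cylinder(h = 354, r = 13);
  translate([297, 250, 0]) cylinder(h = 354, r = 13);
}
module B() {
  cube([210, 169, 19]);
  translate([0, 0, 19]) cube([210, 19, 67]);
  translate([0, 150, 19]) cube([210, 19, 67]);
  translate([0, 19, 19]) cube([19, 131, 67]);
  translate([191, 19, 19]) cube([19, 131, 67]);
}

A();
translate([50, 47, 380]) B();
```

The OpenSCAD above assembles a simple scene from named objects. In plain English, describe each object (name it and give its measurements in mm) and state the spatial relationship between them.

A is a simple wooden stool: a rectangular seat 310 mm (x) by 263 mm (y), 26 mm thick, top face at z = 380 mm, on four round legs, each 26 mm in diameter. The legs rest on z = 0, each leg's axis is inset half a diameter from the nearest pair of seat edges (so the leg's bounding box is flush with the corner).

B is an open-topped rectangular box: outside dimensions 210×169×86 mm, with a uniform wall and base thickness of 19 mm. The base is a full 210×169 slab on the floor; four walls sit on top of the base. The front and back walls (the −y and +y sides) span the full width; the two side walls fit between them.

The open box is on top of the stool, centred.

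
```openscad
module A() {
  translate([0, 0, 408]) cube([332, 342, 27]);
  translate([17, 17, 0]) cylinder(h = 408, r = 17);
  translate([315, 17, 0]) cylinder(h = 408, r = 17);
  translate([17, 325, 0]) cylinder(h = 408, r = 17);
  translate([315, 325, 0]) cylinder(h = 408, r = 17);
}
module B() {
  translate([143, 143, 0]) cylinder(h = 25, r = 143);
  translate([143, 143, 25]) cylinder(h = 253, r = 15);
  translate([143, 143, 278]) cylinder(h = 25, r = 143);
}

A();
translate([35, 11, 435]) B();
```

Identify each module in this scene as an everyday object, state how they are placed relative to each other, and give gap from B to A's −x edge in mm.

The spool's min-x is at 35; the stool's min-x is 0; gap = 35 mm.

A is a stool. B is a spool. The spool is on top of the stool. The gap from the spool to the stool's −x edge is 35 mm.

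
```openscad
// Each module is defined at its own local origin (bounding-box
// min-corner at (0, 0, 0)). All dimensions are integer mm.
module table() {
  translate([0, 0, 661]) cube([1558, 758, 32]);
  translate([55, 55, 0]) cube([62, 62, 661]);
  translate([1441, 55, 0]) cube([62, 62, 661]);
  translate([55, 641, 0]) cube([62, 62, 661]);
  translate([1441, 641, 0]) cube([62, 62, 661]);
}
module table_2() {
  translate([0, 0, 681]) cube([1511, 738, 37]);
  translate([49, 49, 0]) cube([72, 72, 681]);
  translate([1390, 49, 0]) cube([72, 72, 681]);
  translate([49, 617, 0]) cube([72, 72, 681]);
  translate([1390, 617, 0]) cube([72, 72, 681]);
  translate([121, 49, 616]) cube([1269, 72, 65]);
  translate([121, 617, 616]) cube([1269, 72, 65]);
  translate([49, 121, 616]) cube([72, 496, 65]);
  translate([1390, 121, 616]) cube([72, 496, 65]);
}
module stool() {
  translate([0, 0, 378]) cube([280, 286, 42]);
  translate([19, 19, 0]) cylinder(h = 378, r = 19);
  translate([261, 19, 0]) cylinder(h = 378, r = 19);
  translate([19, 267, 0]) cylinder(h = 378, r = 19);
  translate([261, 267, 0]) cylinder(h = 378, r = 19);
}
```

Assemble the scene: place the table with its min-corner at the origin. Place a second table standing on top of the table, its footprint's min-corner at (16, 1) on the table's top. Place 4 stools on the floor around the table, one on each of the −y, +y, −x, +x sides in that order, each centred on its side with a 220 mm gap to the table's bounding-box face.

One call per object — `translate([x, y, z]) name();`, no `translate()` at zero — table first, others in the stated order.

table();
translate([16, 1, 693]) table_2();
translate([639, -506, 0]) stool();
translate([639, 978, 0]) stool();
translate([-500, 236, 0]) stool();
translate([1778, 236, 0]) stool();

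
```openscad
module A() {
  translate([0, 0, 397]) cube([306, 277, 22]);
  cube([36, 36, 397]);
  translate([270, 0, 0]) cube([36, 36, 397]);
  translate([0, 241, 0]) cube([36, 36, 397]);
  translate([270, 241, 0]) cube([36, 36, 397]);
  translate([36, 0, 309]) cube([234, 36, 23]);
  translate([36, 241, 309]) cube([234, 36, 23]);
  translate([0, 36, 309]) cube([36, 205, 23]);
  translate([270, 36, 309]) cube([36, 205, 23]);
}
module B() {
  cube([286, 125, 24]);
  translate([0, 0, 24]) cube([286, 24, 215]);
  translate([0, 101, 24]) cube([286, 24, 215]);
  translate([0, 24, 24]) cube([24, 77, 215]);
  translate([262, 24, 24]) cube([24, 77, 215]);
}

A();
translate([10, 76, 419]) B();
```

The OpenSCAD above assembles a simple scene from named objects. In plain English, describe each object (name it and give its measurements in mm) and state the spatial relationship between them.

A is a simple wooden stool: a rectangular seat 306 mm (x) by 277 mm (y), 22 mm thick, top face at z = 419 mm, on four square legs, each 36×36 mm in cross-section. The legs rest on z = 0, each flush with a corner of the seat. Four stretchers, 36 mm wide and 23 mm tall, connect adjacent legs with their undersides at z = 309 mm, each running between the inner faces of the legs it joins and aligned with the legs' outer faces on the other axis.

B is an open storage box with external size 286×125×239 mm and wall thickness 24 mm (the base is also 24 mm thick). The base covers the whole footprint; the four walls stand on the base, with the y-facing walls full-width and the x-facing walls fitting between their inner faces.

The open box is on top of the stool, centred.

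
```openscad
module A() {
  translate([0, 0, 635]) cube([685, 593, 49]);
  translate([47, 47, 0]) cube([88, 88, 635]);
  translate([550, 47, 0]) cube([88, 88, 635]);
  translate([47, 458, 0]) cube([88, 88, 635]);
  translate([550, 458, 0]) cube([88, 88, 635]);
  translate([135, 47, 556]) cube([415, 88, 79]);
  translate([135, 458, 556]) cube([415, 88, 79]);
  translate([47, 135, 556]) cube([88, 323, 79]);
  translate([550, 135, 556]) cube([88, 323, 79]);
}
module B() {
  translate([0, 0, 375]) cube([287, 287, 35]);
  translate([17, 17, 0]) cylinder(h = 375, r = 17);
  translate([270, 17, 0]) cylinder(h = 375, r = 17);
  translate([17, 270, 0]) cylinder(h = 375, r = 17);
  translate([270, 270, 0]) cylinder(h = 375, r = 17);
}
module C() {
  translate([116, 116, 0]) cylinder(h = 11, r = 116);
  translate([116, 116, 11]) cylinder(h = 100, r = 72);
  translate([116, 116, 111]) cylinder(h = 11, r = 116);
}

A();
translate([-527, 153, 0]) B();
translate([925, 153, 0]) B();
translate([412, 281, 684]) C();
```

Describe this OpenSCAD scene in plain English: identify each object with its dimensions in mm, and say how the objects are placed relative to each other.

A is a table: top 685 mm (x) × 593 mm (y), 49 mm thick, upper face at z = 684 mm, on four 88×88 mm square legs, each inset 47 mm from the nearest pair of top edges, running from z = 0 to the bottom of the top. Four apron rails, 88 mm thick and 79 mm tall, run between adjacent legs with their top edges flush with the underside of the top and their outer faces flush with the legs' outer faces.

B is a simple wooden stool: a rectangular seat 287 mm (x) by 287 mm (y), 35 mm thick, top face at z = 410 mm, on four round legs, each 34 mm in diameter. The legs rest on z = 0, each leg's axis is inset half a diameter from the nearest pair of seat edges (so the leg's bounding box is flush with the corner).

C is a spool: two coaxial disc flanges of radius 116 mm and thickness 11 mm, joined by a core cylinder of radius 72 mm and height 100 mm. The lower flange rests on z = 0 and the three cylinders share a vertical axis.

Two stools sit around the table at the −x, +x sides. The spool is on top of the table.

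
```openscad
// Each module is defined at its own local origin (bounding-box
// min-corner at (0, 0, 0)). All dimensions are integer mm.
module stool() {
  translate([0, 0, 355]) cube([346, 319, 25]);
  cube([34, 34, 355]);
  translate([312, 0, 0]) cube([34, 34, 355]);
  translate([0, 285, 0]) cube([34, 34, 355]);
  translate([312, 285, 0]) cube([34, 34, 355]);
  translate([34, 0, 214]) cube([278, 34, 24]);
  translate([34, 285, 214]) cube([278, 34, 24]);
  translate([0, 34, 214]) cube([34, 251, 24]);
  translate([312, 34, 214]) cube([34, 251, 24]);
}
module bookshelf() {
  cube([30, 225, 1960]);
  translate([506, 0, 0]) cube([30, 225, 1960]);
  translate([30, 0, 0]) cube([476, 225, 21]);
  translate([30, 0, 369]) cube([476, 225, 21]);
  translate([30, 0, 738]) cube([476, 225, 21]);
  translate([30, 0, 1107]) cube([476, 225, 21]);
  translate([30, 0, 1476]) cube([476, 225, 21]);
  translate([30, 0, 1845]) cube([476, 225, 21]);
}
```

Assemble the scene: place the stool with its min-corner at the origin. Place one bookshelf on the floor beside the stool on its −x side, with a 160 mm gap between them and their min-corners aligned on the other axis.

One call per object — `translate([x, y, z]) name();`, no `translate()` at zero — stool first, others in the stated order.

stool();
translate([-696, 0, 0]) bookshelf();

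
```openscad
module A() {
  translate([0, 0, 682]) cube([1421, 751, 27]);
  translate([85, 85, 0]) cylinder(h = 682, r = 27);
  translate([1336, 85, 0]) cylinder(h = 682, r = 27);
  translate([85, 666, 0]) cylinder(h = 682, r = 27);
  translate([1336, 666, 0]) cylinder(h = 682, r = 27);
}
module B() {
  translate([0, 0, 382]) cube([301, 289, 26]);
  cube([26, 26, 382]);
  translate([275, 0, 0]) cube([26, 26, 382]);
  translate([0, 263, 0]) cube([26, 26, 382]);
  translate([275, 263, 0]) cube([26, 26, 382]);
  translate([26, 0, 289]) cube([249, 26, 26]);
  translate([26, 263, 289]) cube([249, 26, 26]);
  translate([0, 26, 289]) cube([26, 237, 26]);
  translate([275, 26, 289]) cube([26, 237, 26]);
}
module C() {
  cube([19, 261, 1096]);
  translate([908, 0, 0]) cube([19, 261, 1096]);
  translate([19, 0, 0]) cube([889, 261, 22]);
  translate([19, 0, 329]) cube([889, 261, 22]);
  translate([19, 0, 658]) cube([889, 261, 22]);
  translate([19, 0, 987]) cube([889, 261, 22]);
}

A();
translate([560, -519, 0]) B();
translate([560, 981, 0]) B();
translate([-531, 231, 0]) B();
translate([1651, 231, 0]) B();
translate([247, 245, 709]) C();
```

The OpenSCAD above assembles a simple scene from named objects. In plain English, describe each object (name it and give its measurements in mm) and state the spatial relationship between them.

A is a rectangular dining table. The top is 1421×751×27 mm with its upper surface at z = 709 mm. It stands on four round legs of 54 mm diameter, each leg's bounding box inset 58 mm from the nearest pair of top edges, running from the floor to the underside of the top.

B is a four-legged stool. The seat is 301×289 mm, 26 mm thick, top at z = 408 mm. It stands on four square legs, each 26×26 mm in cross-section, from z = 0 to the seat underside, each flush with a corner of the seat. Four stretchers, 26 mm wide and 26 mm tall, connect adjacent legs with their undersides at z = 289 mm, each running between the inner faces of the legs it joins and aligned with the legs' outer faces on the other axis.

C is a bookshelf 927 mm wide overall, 261 mm deep and 1096 mm tall. The two sides are 19 mm thick vertical panels. 4 horizontal shelves of 22 mm thickness span between the inner faces of the sides; the lowest shelf sits on the floor and shelves are stacked with a clear vertical gap of 307 mm between each pair.

Four stools sit around the table at the −y, +y, −x, +x sides. The bookshelf is on top of the table, centred.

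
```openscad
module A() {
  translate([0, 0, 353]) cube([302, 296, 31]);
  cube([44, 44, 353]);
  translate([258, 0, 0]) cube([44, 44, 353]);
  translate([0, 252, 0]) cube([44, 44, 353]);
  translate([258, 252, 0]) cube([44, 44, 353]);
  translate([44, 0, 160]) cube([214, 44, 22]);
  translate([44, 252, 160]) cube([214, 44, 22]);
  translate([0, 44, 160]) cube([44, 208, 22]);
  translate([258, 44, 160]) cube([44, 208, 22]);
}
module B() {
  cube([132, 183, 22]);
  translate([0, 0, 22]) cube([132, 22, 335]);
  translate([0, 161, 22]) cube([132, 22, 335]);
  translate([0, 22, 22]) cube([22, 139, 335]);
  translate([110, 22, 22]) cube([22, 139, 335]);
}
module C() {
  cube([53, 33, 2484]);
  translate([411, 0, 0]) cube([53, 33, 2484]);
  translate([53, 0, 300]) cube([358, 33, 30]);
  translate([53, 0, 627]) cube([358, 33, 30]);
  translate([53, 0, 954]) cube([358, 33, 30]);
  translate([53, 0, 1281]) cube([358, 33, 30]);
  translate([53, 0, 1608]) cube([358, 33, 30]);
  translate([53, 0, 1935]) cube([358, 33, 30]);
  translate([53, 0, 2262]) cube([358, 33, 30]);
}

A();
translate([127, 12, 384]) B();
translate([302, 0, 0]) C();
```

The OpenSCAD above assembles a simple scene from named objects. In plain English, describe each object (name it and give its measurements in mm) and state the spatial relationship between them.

A is a four-legged stool. The seat is 302×296 mm, 31 mm thick, top at z = 384 mm. It stands on four square legs, each 44×44 mm in cross-section, from z = 0 to the seat underside, each flush with a corner of the seat. Four stretchers, 44 mm wide and 22 mm tall, connect adjacent legs with their undersides at z = 160 mm, each running between the inner faces of the legs it joins and aligned with the legs' outer faces on the other axis.

B is an open-topped rectangular box: outside dimensions 132×183×357 mm, with a uniform wall and base thickness of 22 mm. The base is a full 132×183 slab on the floor; four walls sit on top of the base. The front and back walls (the −y and +y sides) span the full width; the two side walls fit between them.

C is a straight ladder. Two 53×33 mm vertical rails, 2484 mm tall, stand 464 mm apart (outside-to-outside) with their front faces coplanar on the −y side. 7 rungs, each 33 mm deep and 30 mm tall, span between the inner faces of the rails, front faces flush with the rails. The lowest rung's underside is at z = 300 mm and rungs are spaced 327 mm apart (underside to underside).

The open box is on top of the stool. The ladder is against the stool's +x side, with their −y faces flush.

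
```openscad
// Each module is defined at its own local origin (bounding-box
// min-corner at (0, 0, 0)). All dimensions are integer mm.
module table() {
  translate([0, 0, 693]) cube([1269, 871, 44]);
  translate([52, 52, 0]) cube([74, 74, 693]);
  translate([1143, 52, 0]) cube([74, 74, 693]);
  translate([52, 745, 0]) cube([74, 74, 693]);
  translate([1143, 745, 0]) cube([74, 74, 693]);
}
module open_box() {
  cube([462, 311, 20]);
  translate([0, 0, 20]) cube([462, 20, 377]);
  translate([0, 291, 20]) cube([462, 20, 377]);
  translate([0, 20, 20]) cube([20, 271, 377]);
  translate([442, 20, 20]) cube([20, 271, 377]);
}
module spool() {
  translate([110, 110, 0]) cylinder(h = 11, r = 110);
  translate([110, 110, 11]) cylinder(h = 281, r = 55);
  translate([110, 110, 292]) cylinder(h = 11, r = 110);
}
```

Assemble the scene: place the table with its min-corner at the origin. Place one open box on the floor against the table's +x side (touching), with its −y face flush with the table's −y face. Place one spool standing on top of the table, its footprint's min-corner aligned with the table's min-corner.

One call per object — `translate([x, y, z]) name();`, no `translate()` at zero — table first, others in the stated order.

table();
translate([1269, 0, 0]) open_box();
translate([0, 0, 737]) spool();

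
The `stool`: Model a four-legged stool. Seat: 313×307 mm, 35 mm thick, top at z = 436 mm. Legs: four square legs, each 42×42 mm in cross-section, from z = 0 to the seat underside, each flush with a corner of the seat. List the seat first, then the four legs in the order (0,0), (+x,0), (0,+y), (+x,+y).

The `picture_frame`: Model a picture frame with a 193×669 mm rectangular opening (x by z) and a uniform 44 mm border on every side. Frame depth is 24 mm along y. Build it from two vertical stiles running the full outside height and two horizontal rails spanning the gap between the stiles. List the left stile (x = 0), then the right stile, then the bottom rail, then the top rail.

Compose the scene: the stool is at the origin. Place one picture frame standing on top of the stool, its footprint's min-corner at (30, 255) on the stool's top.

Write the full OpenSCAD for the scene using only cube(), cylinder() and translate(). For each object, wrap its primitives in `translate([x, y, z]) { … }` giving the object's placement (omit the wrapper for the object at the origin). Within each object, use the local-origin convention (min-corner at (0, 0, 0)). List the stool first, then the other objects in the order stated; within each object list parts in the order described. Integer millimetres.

translate([0, 0, 401]) cube([313, 307, 35]);
cube([42, 42, 401]);
translate([271, 0, 0]) cube([42, 42, 401]);
translate([0, 265, 0]) cube([42, 42, 401]);
translate([271, 265, 0]) cube([42, 42, 401]);
translate([30, 255, 436]) {
  cube([44, 24, 757]);
  translate([237, 0, 0]) cube([44, 24, 757]);
  translate([44, 0, 0]) cube([193, 24, 44]);
  translate([44, 0, 713]) cube([193, 24, 44]);
}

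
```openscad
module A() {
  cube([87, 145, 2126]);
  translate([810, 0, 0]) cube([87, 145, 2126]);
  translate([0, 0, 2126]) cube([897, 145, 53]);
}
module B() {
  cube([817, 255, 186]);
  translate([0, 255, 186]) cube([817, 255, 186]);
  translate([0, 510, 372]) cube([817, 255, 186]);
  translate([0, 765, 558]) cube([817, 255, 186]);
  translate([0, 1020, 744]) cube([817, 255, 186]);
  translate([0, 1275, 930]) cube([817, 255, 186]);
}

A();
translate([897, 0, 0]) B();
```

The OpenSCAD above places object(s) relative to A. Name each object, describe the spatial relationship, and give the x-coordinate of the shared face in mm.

The door frame's +x face and the staircase's −x face are both at x = 897 mm.

A is a door frame. B is a staircase. The staircase is against the door frame's +x side, with their −y faces flush. The x-coordinate of the shared face is 897 mm.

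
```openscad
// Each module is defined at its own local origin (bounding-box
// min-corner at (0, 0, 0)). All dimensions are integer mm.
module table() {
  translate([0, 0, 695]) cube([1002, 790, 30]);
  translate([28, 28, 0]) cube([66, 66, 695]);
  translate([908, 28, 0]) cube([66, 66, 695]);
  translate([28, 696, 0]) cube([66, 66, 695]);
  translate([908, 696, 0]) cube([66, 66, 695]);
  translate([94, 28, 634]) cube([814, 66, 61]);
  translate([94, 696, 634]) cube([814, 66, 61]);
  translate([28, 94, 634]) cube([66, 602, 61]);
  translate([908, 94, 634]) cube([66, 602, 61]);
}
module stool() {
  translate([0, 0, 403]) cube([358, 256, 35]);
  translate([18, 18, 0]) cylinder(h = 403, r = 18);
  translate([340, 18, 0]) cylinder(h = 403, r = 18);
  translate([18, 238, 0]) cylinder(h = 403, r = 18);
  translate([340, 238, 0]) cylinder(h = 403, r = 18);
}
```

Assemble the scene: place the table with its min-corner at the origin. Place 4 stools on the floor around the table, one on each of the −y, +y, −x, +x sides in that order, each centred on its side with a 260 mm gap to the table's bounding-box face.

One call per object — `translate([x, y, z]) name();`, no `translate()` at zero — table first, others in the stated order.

table();
translate([322, -516, 0]) stool();
translate([322, 1050, 0]) stool();
translate([-618, 267, 0]) stool();
translate([1262, 267, 0]) stool();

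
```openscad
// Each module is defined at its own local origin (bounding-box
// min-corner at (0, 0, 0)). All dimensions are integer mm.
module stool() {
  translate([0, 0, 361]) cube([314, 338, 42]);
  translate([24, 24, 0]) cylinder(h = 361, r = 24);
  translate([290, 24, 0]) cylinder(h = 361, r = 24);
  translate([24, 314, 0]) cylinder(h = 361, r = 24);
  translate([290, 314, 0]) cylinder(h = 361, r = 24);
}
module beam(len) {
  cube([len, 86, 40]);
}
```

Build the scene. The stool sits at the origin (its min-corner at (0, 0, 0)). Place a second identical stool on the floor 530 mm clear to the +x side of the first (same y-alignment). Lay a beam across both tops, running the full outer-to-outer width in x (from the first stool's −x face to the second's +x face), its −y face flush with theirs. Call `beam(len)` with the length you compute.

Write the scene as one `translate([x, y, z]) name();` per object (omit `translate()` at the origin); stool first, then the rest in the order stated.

stool();
translate([844, 0, 0]) stool();
translate([0, 0, 403]) beam(1158);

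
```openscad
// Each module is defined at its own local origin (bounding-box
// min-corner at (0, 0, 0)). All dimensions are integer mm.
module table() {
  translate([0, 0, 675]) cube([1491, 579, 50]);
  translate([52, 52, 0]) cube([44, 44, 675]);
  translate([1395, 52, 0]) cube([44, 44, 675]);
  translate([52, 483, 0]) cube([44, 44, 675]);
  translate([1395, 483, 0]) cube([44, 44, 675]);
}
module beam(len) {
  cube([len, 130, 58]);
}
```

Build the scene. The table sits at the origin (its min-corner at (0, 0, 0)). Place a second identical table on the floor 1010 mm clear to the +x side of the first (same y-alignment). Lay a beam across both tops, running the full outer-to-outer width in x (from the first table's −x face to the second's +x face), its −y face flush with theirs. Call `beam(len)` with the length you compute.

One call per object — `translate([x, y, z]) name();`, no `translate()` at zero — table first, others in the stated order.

table();
translate([2501, 0, 0]) table();
translate([0, 0, 725]) beam(3992);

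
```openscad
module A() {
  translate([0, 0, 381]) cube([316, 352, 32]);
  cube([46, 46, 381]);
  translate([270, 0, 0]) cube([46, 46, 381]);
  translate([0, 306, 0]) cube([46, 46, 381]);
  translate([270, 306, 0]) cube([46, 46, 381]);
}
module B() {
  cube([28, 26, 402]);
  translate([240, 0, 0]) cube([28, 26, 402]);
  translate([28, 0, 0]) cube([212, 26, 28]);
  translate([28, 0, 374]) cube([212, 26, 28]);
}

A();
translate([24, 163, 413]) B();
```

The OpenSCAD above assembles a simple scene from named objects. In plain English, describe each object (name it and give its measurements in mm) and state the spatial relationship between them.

A is a simple wooden stool: a rectangular seat 316 mm (x) by 352 mm (y), 32 mm thick, top face at z = 413 mm, on four square legs, each 46×46 mm in cross-section. The legs rest on z = 0, each flush with a corner of the seat.

B is a picture frame with a 212×346 mm rectangular opening (x by z) and a uniform 28 mm border on every side. Frame depth is 26 mm along y. It is built from two vertical stiles running the full outside height and two horizontal rails spanning the gap between the stiles.

The picture frame is on top of the stool, centred.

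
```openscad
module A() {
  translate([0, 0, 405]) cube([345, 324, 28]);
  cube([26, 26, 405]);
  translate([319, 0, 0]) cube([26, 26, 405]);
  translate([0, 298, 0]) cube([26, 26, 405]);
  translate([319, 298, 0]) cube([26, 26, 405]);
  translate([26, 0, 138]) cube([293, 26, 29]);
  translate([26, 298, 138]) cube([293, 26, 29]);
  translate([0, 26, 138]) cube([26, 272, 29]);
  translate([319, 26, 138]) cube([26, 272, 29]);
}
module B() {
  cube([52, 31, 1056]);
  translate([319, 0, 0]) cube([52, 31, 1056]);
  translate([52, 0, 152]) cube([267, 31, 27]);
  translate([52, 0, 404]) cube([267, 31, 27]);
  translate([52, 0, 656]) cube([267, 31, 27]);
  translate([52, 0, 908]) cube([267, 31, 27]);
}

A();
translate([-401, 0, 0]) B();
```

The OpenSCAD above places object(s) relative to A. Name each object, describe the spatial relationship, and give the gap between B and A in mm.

The ladder's nearest face is 30 mm from the stool's −x face.

A is a stool. B is a ladder. The ladder is on the floor beside the stool on its −x side. The gap between the ladder and the stool is 30 mm.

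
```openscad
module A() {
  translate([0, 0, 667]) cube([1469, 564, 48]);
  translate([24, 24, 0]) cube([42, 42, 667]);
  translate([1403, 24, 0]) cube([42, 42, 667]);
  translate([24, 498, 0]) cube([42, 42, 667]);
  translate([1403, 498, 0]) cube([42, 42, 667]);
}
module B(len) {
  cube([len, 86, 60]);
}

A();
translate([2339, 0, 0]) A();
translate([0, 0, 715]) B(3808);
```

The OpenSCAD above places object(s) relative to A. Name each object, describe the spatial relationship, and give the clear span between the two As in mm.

Second table starts at x = 2339; first ends at x = 1469; clear span = 2339 − 1469 = 870 mm.

A is a table. B is a beam. A beam spans the tops of two tables. The clear span between the two tables is 870 mm.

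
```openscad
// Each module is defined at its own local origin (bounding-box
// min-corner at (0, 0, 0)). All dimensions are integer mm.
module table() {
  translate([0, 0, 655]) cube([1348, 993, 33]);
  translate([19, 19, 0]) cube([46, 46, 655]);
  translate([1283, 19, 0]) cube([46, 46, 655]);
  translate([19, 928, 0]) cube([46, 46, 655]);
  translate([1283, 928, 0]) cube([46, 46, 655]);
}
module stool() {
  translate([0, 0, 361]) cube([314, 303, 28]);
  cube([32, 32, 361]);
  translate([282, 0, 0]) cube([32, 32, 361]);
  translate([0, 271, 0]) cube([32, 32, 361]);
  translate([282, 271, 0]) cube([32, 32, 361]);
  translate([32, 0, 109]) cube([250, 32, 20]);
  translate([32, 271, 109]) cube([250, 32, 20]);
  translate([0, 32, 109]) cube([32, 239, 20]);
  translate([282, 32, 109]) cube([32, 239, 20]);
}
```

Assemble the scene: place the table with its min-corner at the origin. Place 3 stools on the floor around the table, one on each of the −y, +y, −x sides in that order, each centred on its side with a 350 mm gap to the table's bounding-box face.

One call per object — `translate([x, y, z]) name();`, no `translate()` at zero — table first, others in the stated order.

table();
translate([517, -653, 0]) stool();
translate([517, 1343, 0]) stool();
translate([-664, 345, 0]) stool();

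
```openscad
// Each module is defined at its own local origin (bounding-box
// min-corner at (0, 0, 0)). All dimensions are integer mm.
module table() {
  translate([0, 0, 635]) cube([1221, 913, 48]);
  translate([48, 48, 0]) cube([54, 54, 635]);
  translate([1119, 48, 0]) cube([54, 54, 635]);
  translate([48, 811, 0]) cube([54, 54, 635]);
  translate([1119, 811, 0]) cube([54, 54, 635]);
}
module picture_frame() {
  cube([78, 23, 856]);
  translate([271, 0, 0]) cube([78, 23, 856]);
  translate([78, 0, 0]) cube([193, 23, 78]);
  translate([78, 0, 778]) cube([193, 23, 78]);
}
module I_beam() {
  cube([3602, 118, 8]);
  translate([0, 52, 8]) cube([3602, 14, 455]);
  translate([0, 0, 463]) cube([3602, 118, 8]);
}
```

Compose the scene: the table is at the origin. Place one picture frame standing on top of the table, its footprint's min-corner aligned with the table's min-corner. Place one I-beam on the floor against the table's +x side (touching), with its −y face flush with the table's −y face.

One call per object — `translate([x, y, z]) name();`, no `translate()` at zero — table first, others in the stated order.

table();
translate([0, 0, 683]) picture_frame();
translate([1221, 0, 0]) I_beam();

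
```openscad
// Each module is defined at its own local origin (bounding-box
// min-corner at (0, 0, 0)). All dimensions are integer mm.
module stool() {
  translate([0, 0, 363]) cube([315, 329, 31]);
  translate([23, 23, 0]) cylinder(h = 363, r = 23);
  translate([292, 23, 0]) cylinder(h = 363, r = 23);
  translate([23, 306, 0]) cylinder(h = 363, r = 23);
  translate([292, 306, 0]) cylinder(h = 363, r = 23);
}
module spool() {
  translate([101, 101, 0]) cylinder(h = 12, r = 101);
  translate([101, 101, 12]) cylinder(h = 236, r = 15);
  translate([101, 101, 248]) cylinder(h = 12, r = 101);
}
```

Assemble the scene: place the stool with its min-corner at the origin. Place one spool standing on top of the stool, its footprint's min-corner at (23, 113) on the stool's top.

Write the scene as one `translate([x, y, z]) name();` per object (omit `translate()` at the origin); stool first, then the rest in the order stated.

stool();
translate([23, 113, 394]) spool();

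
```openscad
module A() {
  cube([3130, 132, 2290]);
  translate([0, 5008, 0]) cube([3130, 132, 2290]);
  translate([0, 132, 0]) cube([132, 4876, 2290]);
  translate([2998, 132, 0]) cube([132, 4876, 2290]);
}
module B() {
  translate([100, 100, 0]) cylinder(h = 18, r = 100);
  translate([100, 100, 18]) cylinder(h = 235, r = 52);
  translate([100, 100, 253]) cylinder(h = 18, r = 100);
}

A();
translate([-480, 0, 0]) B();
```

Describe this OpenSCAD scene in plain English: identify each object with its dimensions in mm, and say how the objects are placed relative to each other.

A is the wall frame of a small rectangular building: four walls, each 2290 mm tall and 132 mm thick, enclosing a footprint 3130 mm (x) by 5140 mm (y) outside-to-outside, with no floor or roof. The front and back walls (the −y and +y sides) span the full width; the two side walls fit between them.

B is a spool: two coaxial disc flanges of radius 100 mm and thickness 18 mm, joined by a core cylinder of radius 52 mm and height 235 mm. The lower flange rests on z = 0 and the three cylinders share a vertical axis.

The spool is on the floor beside the house frame on its −x side.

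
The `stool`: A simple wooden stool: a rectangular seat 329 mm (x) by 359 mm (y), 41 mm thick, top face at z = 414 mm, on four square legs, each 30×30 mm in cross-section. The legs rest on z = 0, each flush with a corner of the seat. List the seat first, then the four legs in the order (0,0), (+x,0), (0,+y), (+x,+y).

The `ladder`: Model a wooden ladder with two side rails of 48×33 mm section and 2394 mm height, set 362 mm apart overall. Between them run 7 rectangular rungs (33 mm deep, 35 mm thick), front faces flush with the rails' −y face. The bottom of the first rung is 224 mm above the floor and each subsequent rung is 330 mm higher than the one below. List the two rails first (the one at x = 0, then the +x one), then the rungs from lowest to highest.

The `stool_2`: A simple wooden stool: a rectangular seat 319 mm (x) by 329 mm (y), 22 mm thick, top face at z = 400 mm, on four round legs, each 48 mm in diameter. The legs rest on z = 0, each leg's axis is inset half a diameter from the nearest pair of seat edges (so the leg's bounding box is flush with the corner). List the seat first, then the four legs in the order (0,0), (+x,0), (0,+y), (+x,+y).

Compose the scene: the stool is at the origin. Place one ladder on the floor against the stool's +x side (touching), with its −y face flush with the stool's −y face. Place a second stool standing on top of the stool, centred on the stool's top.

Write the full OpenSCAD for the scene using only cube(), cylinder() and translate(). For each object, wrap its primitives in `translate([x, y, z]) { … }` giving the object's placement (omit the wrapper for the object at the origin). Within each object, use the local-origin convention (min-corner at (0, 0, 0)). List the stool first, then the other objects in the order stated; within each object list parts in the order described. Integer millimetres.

translate([0, 0, 373]) cube([329, 359, 41]);
cube([30, 30, 373]);
translate([299, 0, 0]) cube([30, 30, 373]);
translate([0, 329, 0]) cube([30, 30, 373]);
translate([299, 329, 0]) cube([30, 30, 373]);
translate([329, 0, 0]) {
  cube([48, 33, 2394]);
  translate([314, 0, 0]) cube([48, 33, 2394]);
  translate([48, 0, 224]) cube([266, 33, 35]);
  translate([48, 0, 554]) cube([266, 33, 35]);
  translate([48, 0, 884]) cube([266, 33, 35]);
  translate([48, 0, 1214]) cube([266, 33, 35]);
  translate([48, 0, 1544]) cube([266, 33, 35]);
  translate([48, 0, 1874]) cube([266, 33, 35]);
  translate([48, 0, 2204]) cube([266, 33, 35]);
}
translate([5, 15, 414]) {
  translate([0, 0, 378]) cube([319, 329, 22]);
  translate([24, 24, 0]) cylinder(h = 378, r = 24);
  translate([295, 24, 0]) cylinder(h = 378, r = 24);
  translate([24, 305, 0]) cylinder(h = 378, r = 24);
  translate([295, 305, 0]) cylinder(h = 378, r = 24);
}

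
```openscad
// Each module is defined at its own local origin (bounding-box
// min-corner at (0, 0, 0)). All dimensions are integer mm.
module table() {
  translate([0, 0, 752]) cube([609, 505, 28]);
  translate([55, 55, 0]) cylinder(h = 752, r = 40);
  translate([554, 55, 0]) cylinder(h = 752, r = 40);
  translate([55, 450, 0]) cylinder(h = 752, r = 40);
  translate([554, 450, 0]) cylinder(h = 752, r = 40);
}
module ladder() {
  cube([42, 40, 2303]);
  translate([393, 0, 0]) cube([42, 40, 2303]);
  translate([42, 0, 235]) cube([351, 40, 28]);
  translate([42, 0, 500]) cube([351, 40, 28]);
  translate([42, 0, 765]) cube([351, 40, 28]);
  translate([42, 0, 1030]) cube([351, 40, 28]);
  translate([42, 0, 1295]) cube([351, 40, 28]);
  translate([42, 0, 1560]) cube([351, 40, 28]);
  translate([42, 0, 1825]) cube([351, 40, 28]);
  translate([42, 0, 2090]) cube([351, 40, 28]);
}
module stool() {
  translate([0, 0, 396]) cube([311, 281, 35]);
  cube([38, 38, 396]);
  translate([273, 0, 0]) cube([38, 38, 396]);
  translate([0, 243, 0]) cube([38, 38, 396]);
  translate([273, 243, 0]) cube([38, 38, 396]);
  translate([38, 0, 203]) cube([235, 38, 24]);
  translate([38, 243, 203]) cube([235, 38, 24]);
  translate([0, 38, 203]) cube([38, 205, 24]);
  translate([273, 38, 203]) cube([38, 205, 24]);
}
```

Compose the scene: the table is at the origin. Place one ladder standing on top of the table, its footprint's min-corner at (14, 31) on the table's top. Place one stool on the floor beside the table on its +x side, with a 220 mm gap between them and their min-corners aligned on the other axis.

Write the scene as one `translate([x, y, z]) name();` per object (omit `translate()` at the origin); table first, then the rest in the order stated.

table();
translate([14, 31, 780]) ladder();
translate([829, 0, 0]) stool();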